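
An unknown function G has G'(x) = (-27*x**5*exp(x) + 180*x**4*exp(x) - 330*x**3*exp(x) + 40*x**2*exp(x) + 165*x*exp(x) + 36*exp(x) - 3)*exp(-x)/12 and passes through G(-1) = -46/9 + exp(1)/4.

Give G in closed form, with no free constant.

G(x) = -3*(x**2/2 - 4*x/3 - 1/2)**3 + 2 + exp(-x)/4

Whatever form G(x) takes, its d/dx must return the stated G'(x).
A general antiderivative is -3*(x**2/2 - 4*x/3 - 1/2)**3 + exp(-x)/4 + C.
The condition gives C = -46/9 + exp(1)/4 - (-64/9 + exp(1)/4) = 2.
So G(x) = -3*(x**2/2 - 4*x/3 - 1/2)**3 + 2 + exp(-x)/4.
Check: d/dx[-3*(x**2/2 - 4*x/3 - 1/2)**3 + 2 + exp(-x)/4] = (-27*x**5*exp(x) + 180*x**4*exp(x) - 330*x**3*exp(x) + 40*x**2*exp(x) + 165*x*exp(x) + 36*exp(x) - 3)*exp(-x)/12 = G'(x).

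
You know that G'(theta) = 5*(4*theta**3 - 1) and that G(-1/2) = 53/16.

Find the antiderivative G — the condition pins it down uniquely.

Recover the given G'(theta) by differentiating a candidate G(theta); any mismatch rules it out.
A general antiderivative is 5*theta**4 - 5*theta + C.
The condition gives C = 53/16 - (45/16) = 1/2.
So G(theta) = 5*theta**4 - 5*theta + 1/2.
Check: d/dtheta[5*theta**4 - 5*theta + 1/2] = 20*theta**3 - 5, which equals G'(theta).

G(theta) = 5*theta**4 - 5*theta + 1/2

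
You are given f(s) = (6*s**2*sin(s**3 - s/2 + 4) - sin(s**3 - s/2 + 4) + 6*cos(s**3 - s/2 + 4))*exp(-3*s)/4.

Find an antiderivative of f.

An antiderivative is F(s) = -exp(-3*s)*cos(s**3 - s/2 + 4)/2.

f has the shape u'v + uv' for u = -cos(s**3 - s/2 + 4)/2 and v = exp(-3*s) — it is the derivative of the product u*v.
Check: d/ds[-exp(-3*s)*cos(s**3 - s/2 + 4)/2] = (6*s**2*sin(s**3 - s/2 + 4) - sin(s**3 - s/2 + 4) + 6*cos(s**3 - s/2 + 4))*exp(-3*s)/4 = f(s).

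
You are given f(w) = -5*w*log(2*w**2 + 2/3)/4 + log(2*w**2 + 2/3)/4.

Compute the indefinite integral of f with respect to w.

Integrate term by term and add the pieces.
Check: d/dw[-5*w**2*log(w**2 + 1/3)/8 - 5*w**2*log(2)/8 + 5*w**2/8 + w*log(w**2 + 1/3)/4 - w/2 + w*log(2)/4 - 5*log(w**2 + 1/3)/24 + sqrt(3)*atan(sqrt(3)*w)/6] = -5*w*log(w**2 + 1/3)/4 - 5*w*log(2)/4 + log(w**2 + 1/3)/4 + log(2)/4, which equals f(w).

F(w) = -5*w**2*log(w**2 + 1/3)/8 - 5*w**2*log(2)/8 + 5*w**2/8 + w*log(w**2 + 1/3)/4 - w/2 + w*log(2)/4 - 5*log(w**2 + 1/3)/24 + sqrt(3)*atan(sqrt(3)*w)/6 + C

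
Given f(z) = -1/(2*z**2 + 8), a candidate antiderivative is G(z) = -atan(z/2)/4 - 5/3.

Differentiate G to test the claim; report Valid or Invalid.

Valid - the claim checks out under differentiation.

d/dz[G] = -1/(2*z**2 + 8)
This equals f(z) exactly, so the claim holds.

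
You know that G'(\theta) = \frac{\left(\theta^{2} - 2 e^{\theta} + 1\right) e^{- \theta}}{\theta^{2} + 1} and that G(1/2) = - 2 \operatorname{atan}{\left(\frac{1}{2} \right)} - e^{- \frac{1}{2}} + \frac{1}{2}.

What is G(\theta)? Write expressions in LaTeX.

G(\theta) = - \frac{\left(4 e^{\theta} \operatorname{atan}{\left(\theta \right)} - e^{\theta} + 2\right) e^{- \theta}}{2}

Differentiate the proposed G(\theta) back; it has to land on the given G'(\theta).
A general antiderivative is - 2 \operatorname{atan}{\left(\theta \right)} - e^{- \theta} + C.
The condition gives C = - 2 \operatorname{atan}{\left(\frac{1}{2} \right)} - e^{- \frac{1}{2}} + \frac{1}{2} - (- 2 \operatorname{atan}{\left(\frac{1}{2} \right)} - e^{- \frac{1}{2}}) = \frac{1}{2}.
So G(\theta) = - \frac{\left(4 e^{\theta} \operatorname{atan}{\left(\theta \right)} - e^{\theta} + 2\right) e^{- \theta}}{2}.
Check: d/d\theta[- \frac{\left(4 e^{\theta} \operatorname{atan}{\left(\theta \right)} - e^{\theta} + 2\right) e^{- \theta}}{2}] = \frac{\theta^{2} - 2 e^{\theta} + 1}{\theta^{2} e^{\theta} + e^{\theta}}, which equals G'(\theta).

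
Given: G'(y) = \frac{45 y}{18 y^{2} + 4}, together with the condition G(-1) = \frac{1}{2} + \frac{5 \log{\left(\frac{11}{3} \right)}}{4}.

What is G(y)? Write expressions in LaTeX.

G'(y) matches the chain-rule pattern g'(h)*h' with inner function h(y) = 3 y^{2} + \frac{2}{3}; substituting u = h(y) collapses the integral.
A general antiderivative is \frac{5 \log{\left(3 y^{2} + \frac{2}{3} \right)}}{4} + C.
The condition gives C = \frac{1}{2} + \frac{5 \log{\left(\frac{11}{3} \right)}}{4} - (\frac{5 \log{\left(\frac{11}{3} \right)}}{4}) = \frac{1}{2}.
So G(y) = \frac{5 \log{\left(3 y^{2} + \frac{2}{3} \right)} + 2}{4}.
Check: d/dy[\frac{5 \log{\left(3 y^{2} + \frac{2}{3} \right)} + 2}{4}] = \frac{45 y}{18 y^{2} + 4} = G'(y).

G(y) = \frac{5 \log{\left(3 y^{2} + \frac{2}{3} \right)} + 2}{4}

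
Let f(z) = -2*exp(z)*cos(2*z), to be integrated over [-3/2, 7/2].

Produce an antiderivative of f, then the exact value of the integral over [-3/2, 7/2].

Recover f(z) by differentiating a candidate F(z); any mismatch rules it out.
F(z) = -2*(2*sin(2*z) + cos(2*z))*exp(z)/5 is an antiderivative of f.
Check: d/dz[-2*(2*sin(2*z) + cos(2*z))*exp(z)/5] = -2*exp(z)*cos(2*z) = f(z).
F(7/2) = -4*exp(7/2)*sin(7)/5 - 2*exp(7/2)*cos(7)/5; F(-3/2) = 4*exp(-3/2)*sin(3)/5 - 2*exp(-3/2)*cos(3)/5.
Integral = F(7/2) - F(-3/2) = -4*exp(7/2)*sin(7)/5 - 2*exp(7/2)*cos(7)/5 + 2*exp(-3/2)*cos(3)/5 - 4*exp(-3/2)*sin(3)/5.

Antiderivative: F(z) = -2*(2*sin(2*z) + cos(2*z))*exp(z)/5; value = -4*exp(7/2)*sin(7)/5 - 2*exp(7/2)*cos(7)/5 + 2*exp(-3/2)*cos(3)/5 - 4*exp(-3/2)*sin(3)/5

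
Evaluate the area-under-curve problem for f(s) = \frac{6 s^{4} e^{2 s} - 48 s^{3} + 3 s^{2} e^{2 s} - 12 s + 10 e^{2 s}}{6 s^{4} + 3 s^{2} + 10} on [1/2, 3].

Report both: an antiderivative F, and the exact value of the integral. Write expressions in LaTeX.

Antiderivative: F(s) = \frac{e^{2 s} - 4 \log{\left(s^{4} + \frac{s^{2}}{2} + \frac{5}{3} \right)}}{2}; value = - 2 \log{\left(\frac{523}{6} \right)} - \frac{e}{2} + 2 \log{\left(\frac{89}{48} \right)} + \frac{e^{6}}{2}

Whatever form F(s) takes, F'(s) = f(s) is non-negotiable.
F(s) = \frac{e^{2 s} - 4 \log{\left(s^{4} + \frac{s^{2}}{2} + \frac{5}{3} \right)}}{2} is an antiderivative of f.
Check: d/ds[\frac{e^{2 s} - 4 \log{\left(s^{4} + \frac{s^{2}}{2} + \frac{5}{3} \right)}}{2}] = \frac{6 s^{4} e^{2 s} - 48 s^{3} + 3 s^{2} e^{2 s} - 12 s + 10 e^{2 s}}{6 s^{4} + 3 s^{2} + 10} = f(s).
F(3) = - 2 \log{\left(\frac{523}{6} \right)} + \frac{e^{6}}{2}; F(1/2) = - 2 \log{\left(\frac{89}{48} \right)} + \frac{e}{2}.
Integral = F(3) - F(1/2) = - 2 \log{\left(\frac{523}{6} \right)} - \frac{e}{2} + 2 \log{\left(\frac{89}{48} \right)} + \frac{e^{6}}{2}.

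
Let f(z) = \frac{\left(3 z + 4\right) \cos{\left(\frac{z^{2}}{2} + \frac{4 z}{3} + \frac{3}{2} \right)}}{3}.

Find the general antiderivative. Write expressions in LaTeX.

The substitution u = \frac{z^{2}}{2} + \frac{4 z}{3} + \frac{3}{2} works: f is exactly (dF/du)*(du/dz) for that inner function.
Check: d/dz[\sin{\left(\frac{z^{2}}{2} + \frac{4 z}{3} + \frac{3}{2} \right)}] = z \cos{\left(\frac{z^{2}}{2} + \frac{4 z}{3} + \frac{3}{2} \right)} + \frac{4 \cos{\left(\frac{z^{2}}{2} + \frac{4 z}{3} + \frac{3}{2} \right)}}{3}, which equals f(z).

F(z) = \sin{\left(\frac{z^{2}}{2} + \frac{4 z}{3} + \frac{3}{2} \right)} + C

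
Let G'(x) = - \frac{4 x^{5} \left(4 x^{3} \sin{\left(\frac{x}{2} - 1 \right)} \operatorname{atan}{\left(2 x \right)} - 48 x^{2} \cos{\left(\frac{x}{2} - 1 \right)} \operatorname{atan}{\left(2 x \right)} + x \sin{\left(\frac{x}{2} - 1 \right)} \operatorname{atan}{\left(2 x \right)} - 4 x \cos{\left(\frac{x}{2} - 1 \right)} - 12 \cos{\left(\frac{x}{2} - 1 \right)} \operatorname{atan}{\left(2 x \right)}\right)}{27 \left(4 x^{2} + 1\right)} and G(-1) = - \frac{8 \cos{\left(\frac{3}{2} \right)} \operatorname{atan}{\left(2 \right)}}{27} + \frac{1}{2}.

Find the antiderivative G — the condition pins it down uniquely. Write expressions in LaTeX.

G(x) = \frac{8 x^{6} \cos{\left(\frac{x}{2} - 1 \right)} \operatorname{atan}{\left(2 x \right)}}{27} + \frac{1}{2}

Since d/dx undoes antidifferentiation here, G(x) must give back the stated G'(x).
A general antiderivative is \frac{8 x^{6} \cos{\left(\frac{x}{2} - 1 \right)} \operatorname{atan}{\left(2 x \right)}}{27} + C.
The condition gives C = - \frac{8 \cos{\left(\frac{3}{2} \right)} \operatorname{atan}{\left(2 \right)}}{27} + \frac{1}{2} - (- \frac{8 \cos{\left(\frac{3}{2} \right)} \operatorname{atan}{\left(2 \right)}}{27}) = \frac{1}{2}.
So G(x) = \frac{8 x^{6} \cos{\left(\frac{x}{2} - 1 \right)} \operatorname{atan}{\left(2 x \right)}}{27} + \frac{1}{2}.
Check: d/dx[\frac{8 x^{6} \cos{\left(\frac{x}{2} - 1 \right)} \operatorname{atan}{\left(2 x \right)}}{27} + \frac{1}{2}] = \frac{- 16 x^{8} \sin{\left(\frac{x}{2} - 1 \right)} \operatorname{atan}{\left(2 x \right)} + 192 x^{7} \cos{\left(\frac{x}{2} - 1 \right)} \operatorname{atan}{\left(2 x \right)} - 4 x^{6} \sin{\left(\frac{x}{2} - 1 \right)} \operatorname{atan}{\left(2 x \right)} + 16 x^{6} \cos{\left(\frac{x}{2} - 1 \right)} + 48 x^{5} \cos{\left(\frac{x}{2} - 1 \right)} \operatorname{atan}{\left(2 x \right)}}{108 x^{2} + 27}, which equals G'(x).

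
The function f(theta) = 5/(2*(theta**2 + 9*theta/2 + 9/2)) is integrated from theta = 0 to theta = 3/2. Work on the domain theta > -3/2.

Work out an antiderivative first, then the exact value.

The denominator factors as (theta + 3)*(2*theta + 3); partial fractions split f into directly integrable pieces: 10/(3*(2*theta + 3)) - 5/(3*(theta + 3)).
F(theta) = -5*(-log(theta + 3/2) + log(theta + 3))/3 is an antiderivative of f.
Check: d/dtheta[-5*(-log(theta + 3/2) + log(theta + 3))/3] = 5/(2*theta**2 + 9*theta + 9), which equals f(theta).
F(3/2) = -5*log(9/2)/3 + 5*log(3)/3; F(0) = -5*log(3)/3 + 5*log(3/2)/3.
Integral = F(3/2) - F(0) = -5*log(9/2)/3 - 5*log(3/2)/3 + 10*log(3)/3.

Antiderivative: F(theta) = -5*(-log(theta + 3/2) + log(theta + 3))/3; value = -5*log(9/2)/3 - 5*log(3/2)/3 + 10*log(3)/3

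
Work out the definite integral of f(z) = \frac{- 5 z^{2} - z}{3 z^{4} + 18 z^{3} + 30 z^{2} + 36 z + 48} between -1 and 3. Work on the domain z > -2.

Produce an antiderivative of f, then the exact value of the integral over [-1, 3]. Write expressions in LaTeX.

The denominator factors as 3 \left(z + 2\right) \left(z + 4\right) \left(z^{2} + 2\right); partial fractions split f into directly integrable pieces: - \frac{11 z - 8}{54 \left(z^{2} + 2\right)} + \frac{19}{27 \left(z + 4\right)} - \frac{1}{2 \left(z + 2\right)}.
F(z) = - \frac{\log{\left(z + 2 \right)}}{2} + \frac{19 \log{\left(z + 4 \right)}}{27} - \frac{11 \log{\left(z^{2} + 2 \right)}}{108} + \frac{2 \sqrt{2} \operatorname{atan}{\left(\frac{\sqrt{2} z}{2} \right)}}{27} is an antiderivative of f.
Check: d/dz[- \frac{\log{\left(z + 2 \right)}}{2} + \frac{19 \log{\left(z + 4 \right)}}{27} - \frac{11 \log{\left(z^{2} + 2 \right)}}{108} + \frac{2 \sqrt{2} \operatorname{atan}{\left(\frac{\sqrt{2} z}{2} \right)}}{27}] = \frac{- 5 z^{2} - z}{3 z^{4} + 18 z^{3} + 30 z^{2} + 36 z + 48} = f(z).
F(3) = - \frac{\log{\left(5 \right)}}{2} - \frac{11 \log{\left(11 \right)}}{108} + \frac{2 \sqrt{2} \operatorname{atan}{\left(\frac{3 \sqrt{2}}{2} \right)}}{27} + \frac{19 \log{\left(7 \right)}}{27}; F(-1) = - \frac{2 \sqrt{2} \operatorname{atan}{\left(\frac{\sqrt{2}}{2} \right)}}{27} + \frac{65 \log{\left(3 \right)}}{108}.
Integral = F(3) - F(-1) = - \frac{\log{\left(5 \right)}}{2} - \frac{65 \log{\left(3 \right)}}{108} - \frac{11 \log{\left(11 \right)}}{108} + \frac{2 \sqrt{2} \operatorname{atan}{\left(\frac{\sqrt{2}}{2} \right)}}{27} + \frac{2 \sqrt{2} \operatorname{atan}{\left(\frac{3 \sqrt{2}}{2} \right)}}{27} + \frac{19 \log{\left(7 \right)}}{27}.

Antiderivative: F(z) = - \frac{\log{\left(z + 2 \right)}}{2} + \frac{19 \log{\left(z + 4 \right)}}{27} - \frac{11 \log{\left(z^{2} + 2 \right)}}{108} + \frac{2 \sqrt{2} \operatorname{atan}{\left(\frac{\sqrt{2} z}{2} \right)}}{27}; value = - \frac{\log{\left(5 \right)}}{2} - \frac{65 \log{\left(3 \right)}}{108} - \frac{11 \log{\left(11 \right)}}{108} + \frac{2 \sqrt{2} \operatorname{atan}{\left(\frac{\sqrt{2}}{2} \right)}}{27} + \frac{2 \sqrt{2} \operatorname{atan}{\left(\frac{3 \sqrt{2}}{2} \right)}}{27} + \frac{19 \log{\left(7 \right)}}{27}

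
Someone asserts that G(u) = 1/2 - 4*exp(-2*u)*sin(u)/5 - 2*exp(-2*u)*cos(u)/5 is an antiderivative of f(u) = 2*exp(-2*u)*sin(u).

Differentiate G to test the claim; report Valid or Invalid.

d/du[G] = 2*exp(-2*u)*sin(u)
This equals f(u) exactly, so the claim holds.

Valid - the claim checks out under differentiation.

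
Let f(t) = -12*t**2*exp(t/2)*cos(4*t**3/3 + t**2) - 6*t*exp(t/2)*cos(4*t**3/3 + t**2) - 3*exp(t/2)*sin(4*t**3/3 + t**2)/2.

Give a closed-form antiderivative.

Recognize the product-rule pattern: f = u'v + uv' with u = -3*exp(t/2), v = sin(4*t**3/3 + t**2), so integration by parts undoes it.
Check: d/dt[-3*exp(t/2)*sin(4*t**3/3 + t**2)] = -12*t**2*exp(t/2)*cos(4*t**3/3 + t**2) - 6*t*exp(t/2)*cos(4*t**3/3 + t**2) - 3*exp(t/2)*sin(4*t**3/3 + t**2)/2 = f(t).

An antiderivative is F(t) = -3*exp(t/2)*sin(4*t**3/3 + t**2).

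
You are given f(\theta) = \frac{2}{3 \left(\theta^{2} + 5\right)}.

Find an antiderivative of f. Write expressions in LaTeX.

An antiderivative is F(\theta) = \frac{2 \sqrt{5} \operatorname{atan}{\left(\frac{\sqrt{5} \theta}{5} \right)}}{15}.

A first test for any F(\theta): its \theta-derivative must equal f(\theta) identically.
Check: d/d\theta[\frac{2 \sqrt{5} \operatorname{atan}{\left(\frac{\sqrt{5} \theta}{5} \right)}}{15}] = \frac{2}{3 \theta^{2} + 15}, which equals f(\theta).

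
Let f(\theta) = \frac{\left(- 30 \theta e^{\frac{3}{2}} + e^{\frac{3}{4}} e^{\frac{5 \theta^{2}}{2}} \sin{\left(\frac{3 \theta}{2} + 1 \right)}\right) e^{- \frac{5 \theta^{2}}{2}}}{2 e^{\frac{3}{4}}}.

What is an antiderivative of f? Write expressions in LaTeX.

An antiderivative is F(\theta) = \frac{\left(- \frac{e^{\frac{5 \theta^{2}}{2}} \cos{\left(\frac{3 \theta}{2} + 1 \right)}}{e^{\frac{3}{4}}} + 9\right) e^{\frac{3}{4}} e^{- \frac{5 \theta^{2}}{2}}}{3}.

Since d/d\theta undoes antidifferentiation here, F'(\theta) = f(\theta) is required of F(\theta).
Check: d/d\theta[\frac{\left(- \frac{e^{\frac{5 \theta^{2}}{2}} \cos{\left(\frac{3 \theta}{2} + 1 \right)}}{e^{\frac{3}{4}}} + 9\right) e^{\frac{3}{4}} e^{- \frac{5 \theta^{2}}{2}}}{3}] = \frac{\left(- 30 \theta e^{\frac{3}{2}} + e^{\frac{3}{4}} e^{\frac{5 \theta^{2}}{2}} \sin{\left(\frac{3 \theta}{2} + 1 \right)}\right) e^{- \frac{5 \theta^{2}}{2}}}{2 e^{\frac{3}{4}}} = f(\theta).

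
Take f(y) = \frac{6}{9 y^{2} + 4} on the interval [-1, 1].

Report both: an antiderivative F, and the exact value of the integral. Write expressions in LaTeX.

Antiderivative: F(y) = \operatorname{atan}{\left(\frac{3 y}{2} \right)}; value = 2 \operatorname{atan}{\left(\frac{3}{2} \right)}

A first test for any F(y): its y-derivative must equal f(y) identically.
F(y) = \operatorname{atan}{\left(\frac{3 y}{2} \right)} is an antiderivative of f.
Check: d/dy[\operatorname{atan}{\left(\frac{3 y}{2} \right)}] = \frac{6}{9 y^{2} + 4} = f(y).
F(1) = \operatorname{atan}{\left(\frac{3}{2} \right)}; F(-1) = - \operatorname{atan}{\left(\frac{3}{2} \right)}.
Integral = F(1) - F(-1) = 2 \operatorname{atan}{\left(\frac{3}{2} \right)}.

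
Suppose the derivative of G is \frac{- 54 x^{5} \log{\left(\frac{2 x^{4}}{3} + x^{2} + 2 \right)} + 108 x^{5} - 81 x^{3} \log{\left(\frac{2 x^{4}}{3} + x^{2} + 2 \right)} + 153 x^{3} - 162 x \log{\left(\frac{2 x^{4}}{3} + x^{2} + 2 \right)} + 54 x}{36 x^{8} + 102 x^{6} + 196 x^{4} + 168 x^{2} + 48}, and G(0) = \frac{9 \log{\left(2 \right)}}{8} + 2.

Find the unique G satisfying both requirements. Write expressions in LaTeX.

Recognize the product-rule pattern: G'(x) = u'v + uv' with u = \frac{3}{4 \left(x^{2} + \frac{2}{3}\right)}, v = \log{\left(\frac{2 x^{4}}{3} + x^{2} + 2 \right)}, so integration by parts undoes it.
A general antiderivative is \frac{3 \log{\left(\frac{2 x^{4}}{3} + x^{2} + 2 \right)}}{4 \left(x^{2} + \frac{2}{3}\right)} + C.
The condition gives C = \frac{9 \log{\left(2 \right)}}{8} + 2 - (\frac{9 \log{\left(2 \right)}}{8}) = 2.
So G(x) = \frac{24 x^{2} + 9 \log{\left(\frac{2 x^{4}}{3} + x^{2} + 2 \right)} + 16}{4 \left(3 x^{2} + 2\right)}.
Check: d/dx[\frac{24 x^{2} + 9 \log{\left(\frac{2 x^{4}}{3} + x^{2} + 2 \right)} + 16}{4 \left(3 x^{2} + 2\right)}] = \frac{- 54 x^{5} \log{\left(\frac{2 x^{4}}{3} + x^{2} + 2 \right)} + 108 x^{5} - 81 x^{3} \log{\left(\frac{2 x^{4}}{3} + x^{2} + 2 \right)} + 153 x^{3} - 162 x \log{\left(\frac{2 x^{4}}{3} + x^{2} + 2 \right)} + 54 x}{36 x^{8} + 102 x^{6} + 196 x^{4} + 168 x^{2} + 48} = G'(x).

G(x) = \frac{24 x^{2} + 9 \log{\left(\frac{2 x^{4}}{3} + x^{2} + 2 \right)} + 16}{4 \left(3 x^{2} + 2\right)}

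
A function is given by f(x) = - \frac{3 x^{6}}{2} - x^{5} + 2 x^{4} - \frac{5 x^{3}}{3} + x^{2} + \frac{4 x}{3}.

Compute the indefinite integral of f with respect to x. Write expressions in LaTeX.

Integrate term by term and add the pieces.
Check: d/dx[\frac{x^{2} \left(- 90 x^{5} - 70 x^{4} + 168 x^{3} - 175 x^{2} + 140 x + 280\right)}{420}] = - \frac{3 x^{6}}{2} - x^{5} + 2 x^{4} - \frac{5 x^{3}}{3} + x^{2} + \frac{4 x}{3} = f(x).

F(x) = \frac{x^{2} \left(- 90 x^{5} - 70 x^{4} + 168 x^{3} - 175 x^{2} + 140 x + 280\right)}{420} + C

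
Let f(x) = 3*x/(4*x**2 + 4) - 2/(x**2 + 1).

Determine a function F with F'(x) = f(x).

An antiderivative is F(x) = 3*log(x**2 + 1)/8 - 2*atan(x).

Integrate term by term and add the pieces.
Check: d/dx[3*log(x**2 + 1)/8 - 2*atan(x)] = (3*x - 8)/(4*x**2 + 4), which equals f(x).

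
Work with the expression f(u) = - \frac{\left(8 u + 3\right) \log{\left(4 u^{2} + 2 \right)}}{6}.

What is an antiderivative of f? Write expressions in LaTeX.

An antiderivative is F(u) = \frac{2 u^{2}}{3} + u + \left(- \frac{2 u^{2}}{3} - \frac{u}{2}\right) \log{\left(4 u^{2} + 2 \right)} - \frac{\log{\left(u^{2} + \frac{1}{2} \right)}}{3} - \frac{\sqrt{2} \operatorname{atan}{\left(\sqrt{2} u \right)}}{2}.

For F(u) to be correct the identity F'(u) - f(u) = 0 must hold.
Check: d/du[\frac{2 u^{2}}{3} + u + \left(- \frac{2 u^{2}}{3} - \frac{u}{2}\right) \log{\left(4 u^{2} + 2 \right)} - \frac{\log{\left(u^{2} + \frac{1}{2} \right)}}{3} - \frac{\sqrt{2} \operatorname{atan}{\left(\sqrt{2} u \right)}}{2}] = - \frac{4 u \log{\left(2 u^{2} + 1 \right)}}{3} - \frac{4 u \log{\left(2 \right)}}{3} - \frac{\log{\left(2 u^{2} + 1 \right)}}{2} - \frac{\log{\left(2 \right)}}{2}, which equals f(u).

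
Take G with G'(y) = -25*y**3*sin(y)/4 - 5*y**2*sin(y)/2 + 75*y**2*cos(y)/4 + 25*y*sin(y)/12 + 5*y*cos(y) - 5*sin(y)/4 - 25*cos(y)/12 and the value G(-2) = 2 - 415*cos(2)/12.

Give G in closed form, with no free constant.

Recognize the product-rule pattern: G'(y) = u'v + uv' with u = 25*y**3/4 + 5*y**2/2 - 25*y/12 + 5/4, v = cos(y), so integration by parts undoes it.
A general antiderivative is 5*(5*y**3 + 2*y**2 - 5*y/3 + 1)*cos(y)/4 + C.
The condition gives C = 2 - 415*cos(2)/12 - (-415*cos(2)/12) = 2.
So G(y) = 5*(5*y**3 + 2*y**2 - 5*y/3 + 1)*cos(y)/4 + 2.
Check: d/dy[5*(5*y**3 + 2*y**2 - 5*y/3 + 1)*cos(y)/4 + 2] = -25*y**3*sin(y)/4 - 5*y**2*sin(y)/2 + 75*y**2*cos(y)/4 + 25*y*sin(y)/12 + 5*y*cos(y) - 5*sin(y)/4 - 25*cos(y)/12 = G'(y).

G(y) = 5*(5*y**3 + 2*y**2 - 5*y/3 + 1)*cos(y)/4 + 2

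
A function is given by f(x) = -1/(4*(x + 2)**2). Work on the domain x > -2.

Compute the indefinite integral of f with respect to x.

Since d/dx undoes antidifferentiation here, F'(x) = f(x) is required of F(x).
Check: d/dx[1/(2*(2*x + 4))] = -1/(4*x**2 + 16*x + 16), which equals f(x).

F(x) = 1/(2*(2*x + 4)) + C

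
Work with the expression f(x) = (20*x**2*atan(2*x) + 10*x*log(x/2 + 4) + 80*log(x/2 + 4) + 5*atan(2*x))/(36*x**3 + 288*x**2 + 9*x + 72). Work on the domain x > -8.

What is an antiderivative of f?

Recognize the product-rule pattern: f = u'v + uv' with u = 5*atan(2*x)/9, v = log(x/2 + 4), so integration by parts undoes it.
Check: d/dx[5*log(x/2 + 4)*atan(2*x)/9] = (20*x**2*atan(2*x) + 10*x*log(x/2 + 4) + 80*log(x/2 + 4) + 5*atan(2*x))/(36*x**3 + 288*x**2 + 9*x + 72) = f(x).

An antiderivative is F(x) = 5*log(x/2 + 4)*atan(2*x)/9.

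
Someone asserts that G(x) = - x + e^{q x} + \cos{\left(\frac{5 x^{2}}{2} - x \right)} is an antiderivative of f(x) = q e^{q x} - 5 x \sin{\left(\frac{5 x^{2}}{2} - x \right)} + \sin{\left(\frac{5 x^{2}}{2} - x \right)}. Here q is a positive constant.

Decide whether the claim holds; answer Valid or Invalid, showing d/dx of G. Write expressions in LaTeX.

d/dx[G] = q e^{q x} - 5 x \sin{\left(\frac{5 x^{2}}{2} - x \right)} + \sin{\left(\frac{5 x^{2}}{2} - x \right)} - 1
d/dx[G] - f(x) = -1 != 0.

Invalid: d/dx[G] - f = -1, which is not 0.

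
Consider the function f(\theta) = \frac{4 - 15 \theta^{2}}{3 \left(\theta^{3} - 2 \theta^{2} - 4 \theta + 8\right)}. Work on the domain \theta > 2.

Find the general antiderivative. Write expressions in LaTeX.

Factor the denominator (3 \left(\theta - 2\right)^{2} \left(\theta + 2\right)) and decompose: f = - \frac{7}{6 \left(\theta + 2\right)} - \frac{23}{6 \left(\theta - 2\right)} - \frac{14}{3 \left(\theta - 2\right)^{2}}; each piece integrates to a log, atan, or power term.
Check: d/d\theta[\frac{- 23 \left(\theta - 2\right) \log{\left(\theta - 2 \right)} - 7 \left(\theta - 2\right) \log{\left(\theta + 2 \right)} + 28}{6 \left(\theta - 2\right)}] = \frac{4 - 15 \theta^{2}}{3 \theta^{3} - 6 \theta^{2} - 12 \theta + 24}, which equals f(\theta).

F(\theta) = \frac{- 23 \left(\theta - 2\right) \log{\left(\theta - 2 \right)} - 7 \left(\theta - 2\right) \log{\left(\theta + 2 \right)} + 28}{6 \left(\theta - 2\right)} + C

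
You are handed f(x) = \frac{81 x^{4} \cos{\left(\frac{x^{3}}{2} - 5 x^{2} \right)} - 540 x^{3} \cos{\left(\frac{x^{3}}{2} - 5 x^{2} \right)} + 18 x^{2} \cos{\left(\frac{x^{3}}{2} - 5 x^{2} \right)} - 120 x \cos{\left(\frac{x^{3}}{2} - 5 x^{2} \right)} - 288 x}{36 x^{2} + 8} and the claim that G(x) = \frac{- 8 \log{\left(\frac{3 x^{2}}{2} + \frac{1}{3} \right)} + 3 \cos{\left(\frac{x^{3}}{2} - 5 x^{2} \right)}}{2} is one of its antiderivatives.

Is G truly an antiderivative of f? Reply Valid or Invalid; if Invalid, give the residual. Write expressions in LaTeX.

d/dx[G] = \frac{- 81 x^{4} \sin{\left(\frac{x^{3}}{2} - 5 x^{2} \right)} + 540 x^{3} \sin{\left(\frac{x^{3}}{2} - 5 x^{2} \right)} - 18 x^{2} \sin{\left(\frac{x^{3}}{2} - 5 x^{2} \right)} + 120 x \sin{\left(\frac{x^{3}}{2} - 5 x^{2} \right)} - 288 x}{36 x^{2} + 8}
d/dx[G] - f(x) = - \frac{9 x^{2} \sin{\left(\frac{x^{3}}{2} - 5 x^{2} \right)}}{4} - \frac{9 x^{2} \cos{\left(\frac{x^{3}}{2} - 5 x^{2} \right)}}{4} + 15 x \sin{\left(\frac{x^{3}}{2} - 5 x^{2} \right)} + 15 x \cos{\left(\frac{x^{3}}{2} - 5 x^{2} \right)} != 0.

Invalid: d/dx[G] - f = - \frac{9 x^{2} \sin{\left(\frac{x^{3}}{2} - 5 x^{2} \right)}}{4} - \frac{9 x^{2} \cos{\left(\frac{x^{3}}{2} - 5 x^{2} \right)}}{4} + 15 x \sin{\left(\frac{x^{3}}{2} - 5 x^{2} \right)} + 15 x \cos{\left(\frac{x^{3}}{2} - 5 x^{2} \right)}, which is not 0.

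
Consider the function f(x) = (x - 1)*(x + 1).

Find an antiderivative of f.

An antiderivative is F(x) = x*(x**2 - 3)/3.

Whatever form F(x) takes, F'(x) = f(x) is non-negotiable.
Check: d/dx[x*(x**2 - 3)/3] = x**2 - 1, which equals f(x).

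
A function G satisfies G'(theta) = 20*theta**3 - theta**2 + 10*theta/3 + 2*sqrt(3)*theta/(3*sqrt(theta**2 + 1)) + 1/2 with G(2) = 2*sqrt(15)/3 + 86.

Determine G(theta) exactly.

G(theta) = (30*theta**4 - 2*theta**3 + 10*theta**2 + 3*theta + 4*sqrt(3)*sqrt(theta**2 + 1) + 6)/6

The integrand splits into summands that can be handled one at a time.
A general antiderivative is 5*theta**4 - theta**3/3 + 5*theta**2/3 + theta/2 + 2*sqrt(3*theta**2 + 3)/3 + C.
The condition gives C = 2*sqrt(15)/3 + 86 - (2*sqrt(15)/3 + 85) = 1.
So G(theta) = (30*theta**4 - 2*theta**3 + 10*theta**2 + 3*theta + 4*sqrt(3)*sqrt(theta**2 + 1) + 6)/6.
Check: d/dtheta[(30*theta**4 - 2*theta**3 + 10*theta**2 + 3*theta + 4*sqrt(3)*sqrt(theta**2 + 1) + 6)/6] = (120*theta**3*sqrt(theta**2 + 1) - 6*theta**2*sqrt(theta**2 + 1) + 20*theta*sqrt(theta**2 + 1) + 4*sqrt(3)*theta + 3*sqrt(theta**2 + 1))/(6*sqrt(theta**2 + 1)), which equals G'(theta).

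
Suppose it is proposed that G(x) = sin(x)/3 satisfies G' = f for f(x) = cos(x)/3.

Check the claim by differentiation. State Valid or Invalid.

d/dx[G] = cos(x)/3
This equals f(x) exactly, so the claim holds.

Valid - the claim checks out under differentiation.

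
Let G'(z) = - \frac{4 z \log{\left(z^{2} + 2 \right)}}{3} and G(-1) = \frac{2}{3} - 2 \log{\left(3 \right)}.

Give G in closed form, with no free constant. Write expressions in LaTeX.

G(z) = - \frac{2 \left(z^{2} \log{\left(z^{2} + 2 \right)} - z^{2} + 2 \log{\left(z^{2} + 2 \right)}\right)}{3}

For G(z) to be correct, d/dz[G] must agree with the stated G'(z) identically.
A general antiderivative is - \frac{2 z^{2} \log{\left(z^{2} + 2 \right)}}{3} + \frac{2 z^{2}}{3} - \frac{4 \log{\left(z^{2} + 2 \right)}}{3} + C.
The condition gives C = \frac{2}{3} - 2 \log{\left(3 \right)} - (\frac{2}{3} - 2 \log{\left(3 \right)}) = 0.
So G(z) = - \frac{2 \left(z^{2} \log{\left(z^{2} + 2 \right)} - z^{2} + 2 \log{\left(z^{2} + 2 \right)}\right)}{3}.
Check: d/dz[- \frac{2 \left(z^{2} \log{\left(z^{2} + 2 \right)} - z^{2} + 2 \log{\left(z^{2} + 2 \right)}\right)}{3}] = - \frac{4 z \log{\left(z^{2} + 2 \right)}}{3} = G'(z).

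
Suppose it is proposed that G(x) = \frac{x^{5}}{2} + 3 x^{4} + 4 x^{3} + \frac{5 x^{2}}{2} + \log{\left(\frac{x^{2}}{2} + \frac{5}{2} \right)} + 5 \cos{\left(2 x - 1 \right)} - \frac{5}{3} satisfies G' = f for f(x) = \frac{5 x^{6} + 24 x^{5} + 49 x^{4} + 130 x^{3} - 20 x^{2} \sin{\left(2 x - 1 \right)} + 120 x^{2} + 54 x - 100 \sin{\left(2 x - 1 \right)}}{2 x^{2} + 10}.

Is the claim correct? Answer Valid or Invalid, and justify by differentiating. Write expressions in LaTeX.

Valid: G'(x) = f(x).

d/dx[G] = \frac{5 x^{6} + 24 x^{5} + 49 x^{4} + 130 x^{3} - 20 x^{2} \sin{\left(2 x - 1 \right)} + 120 x^{2} + 54 x - 100 \sin{\left(2 x - 1 \right)}}{2 x^{2} + 10}
This equals f(x) exactly, so the claim holds.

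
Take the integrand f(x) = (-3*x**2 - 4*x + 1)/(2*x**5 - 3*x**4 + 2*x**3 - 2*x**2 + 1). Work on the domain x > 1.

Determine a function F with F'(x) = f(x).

An antiderivative is F(x) = 2*log(x + 1/2)/5 - log(x**2 + 1)/5 + 6*atan(x)/5 + 1/(x - 1).

Factor the denominator ((x - 1)**2*(2*x + 1)*(x**2 + 1)) and decompose: f = -2*(x - 3)/(5*(x**2 + 1)) + 4/(5*(2*x + 1)) - 1/(x - 1)**2; each piece integrates to a log, atan, or power term.
Check: d/dx[2*log(x + 1/2)/5 - log(x**2 + 1)/5 + 6*atan(x)/5 + 1/(x - 1)] = (-3*x**2 - 4*x + 1)/(2*x**5 - 3*x**4 + 2*x**3 - 2*x**2 + 1) = f(x).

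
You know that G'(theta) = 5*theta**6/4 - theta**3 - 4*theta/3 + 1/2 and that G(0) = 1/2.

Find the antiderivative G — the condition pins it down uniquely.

G(theta) = (15*theta**7 - 21*theta**4 - 56*theta**2 + 42*theta + 42)/84

Integrate term by term and add the pieces.
A general antiderivative is 5*theta**7/28 - theta**4/4 - 2*theta**2/3 + theta/2 + C.
The condition gives C = 1/2 - (0) = 1/2.
So G(theta) = (15*theta**7 - 21*theta**4 - 56*theta**2 + 42*theta + 42)/84.
Check: d/dtheta[(15*theta**7 - 21*theta**4 - 56*theta**2 + 42*theta + 42)/84] = 5*theta**6/4 - theta**3 - 4*theta/3 + 1/2 = G'(theta).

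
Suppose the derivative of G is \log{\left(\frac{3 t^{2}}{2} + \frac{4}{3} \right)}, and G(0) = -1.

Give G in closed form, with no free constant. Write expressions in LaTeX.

G(t) = \frac{3 t \log{\left(\frac{3 t^{2}}{2} + \frac{4}{3} \right)} - 6 t + 4 \sqrt{2} \operatorname{atan}{\left(\frac{3 \sqrt{2} t}{4} \right)} - 3}{3}

Recover the given G'(t) by differentiating a candidate G(t); any mismatch rules it out.
A general antiderivative is t \log{\left(\frac{3 t^{2}}{2} + \frac{4}{3} \right)} - 2 t + \frac{4 \sqrt{2} \operatorname{atan}{\left(\frac{3 \sqrt{2} t}{4} \right)}}{3} + C.
The condition gives C = -1 - (0) = -1.
So G(t) = \frac{3 t \log{\left(\frac{3 t^{2}}{2} + \frac{4}{3} \right)} - 6 t + 4 \sqrt{2} \operatorname{atan}{\left(\frac{3 \sqrt{2} t}{4} \right)} - 3}{3}.
Check: d/dt[\frac{3 t \log{\left(\frac{3 t^{2}}{2} + \frac{4}{3} \right)} - 6 t + 4 \sqrt{2} \operatorname{atan}{\left(\frac{3 \sqrt{2} t}{4} \right)} - 3}{3}] = \log{\left(9 t^{2} + 8 \right)} - \log{\left(6 \right)}, which equals G'(t).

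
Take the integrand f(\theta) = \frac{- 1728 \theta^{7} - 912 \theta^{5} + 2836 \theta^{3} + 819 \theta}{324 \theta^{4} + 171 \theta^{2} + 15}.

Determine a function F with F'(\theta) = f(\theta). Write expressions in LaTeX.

For F(\theta) to be correct the identity F'(\theta) - f(\theta) = 0 must hold.
Check: d/d\theta[\frac{- 8 \theta^{4} + 15 \log{\left(3 \theta^{2} + \frac{1}{3} \right)} + 12 \log{\left(4 \theta^{2} + \frac{5}{3} \right)}}{6}] = \frac{- 1728 \theta^{7} - 912 \theta^{5} + 2836 \theta^{3} + 819 \theta}{324 \theta^{4} + 171 \theta^{2} + 15} = f(\theta).

An antiderivative is F(\theta) = \frac{- 8 \theta^{4} + 15 \log{\left(3 \theta^{2} + \frac{1}{3} \right)} + 12 \log{\left(4 \theta^{2} + \frac{5}{3} \right)}}{6}.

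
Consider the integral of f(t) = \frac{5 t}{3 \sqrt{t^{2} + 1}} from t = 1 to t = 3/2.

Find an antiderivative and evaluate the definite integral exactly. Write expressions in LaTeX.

Antiderivative: F(t) = \frac{5 \sqrt{t^{2} + 1}}{3}; value = - \frac{5 \sqrt{2}}{3} + \frac{5 \sqrt{13}}{6}

f matches the chain-rule pattern g'(h)*h' with inner function h(t) = t^{2} + 1; substituting u = h(t) collapses the integral.
F(t) = \frac{5 \sqrt{t^{2} + 1}}{3} is an antiderivative of f.
Check: d/dt[\frac{5 \sqrt{t^{2} + 1}}{3}] = \frac{5 t}{3 \sqrt{t^{2} + 1}} = f(t).
F(3/2) = \frac{5 \sqrt{13}}{6}; F(1) = \frac{5 \sqrt{2}}{3}.
Integral = F(3/2) - F(1) = - \frac{5 \sqrt{2}}{3} + \frac{5 \sqrt{13}}{6}.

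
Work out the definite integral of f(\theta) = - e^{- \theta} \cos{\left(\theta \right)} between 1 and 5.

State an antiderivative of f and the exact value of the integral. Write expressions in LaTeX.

Antiderivative: F(\theta) = - \frac{e^{- \theta} \sin{\left(\theta \right)}}{2} + \frac{e^{- \theta} \cos{\left(\theta \right)}}{2}; value = - \frac{\cos{\left(1 \right)}}{2 e} + \frac{\cos{\left(5 \right)}}{2 e^{5}} - \frac{\sin{\left(5 \right)}}{2 e^{5}} + \frac{\sin{\left(1 \right)}}{2 e}

Check any antiderivative F(\theta) by computing F'(\theta) and comparing it with f(\theta).
F(\theta) = - \frac{e^{- \theta} \sin{\left(\theta \right)}}{2} + \frac{e^{- \theta} \cos{\left(\theta \right)}}{2} is an antiderivative of f.
Check: d/d\theta[- \frac{e^{- \theta} \sin{\left(\theta \right)}}{2} + \frac{e^{- \theta} \cos{\left(\theta \right)}}{2}] = - e^{- \theta} \cos{\left(\theta \right)} = f(\theta).
F(5) = \frac{\cos{\left(5 \right)}}{2 e^{5}} - \frac{\sin{\left(5 \right)}}{2 e^{5}}; F(1) = - \frac{\sin{\left(1 \right)}}{2 e} + \frac{\cos{\left(1 \right)}}{2 e}.
Integral = F(5) - F(1) = - \frac{\cos{\left(1 \right)}}{2 e} + \frac{\cos{\left(5 \right)}}{2 e^{5}} - \frac{\sin{\left(5 \right)}}{2 e^{5}} + \frac{\sin{\left(1 \right)}}{2 e}.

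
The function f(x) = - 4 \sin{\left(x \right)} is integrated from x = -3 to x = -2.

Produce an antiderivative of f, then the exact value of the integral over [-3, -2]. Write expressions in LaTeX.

Since d/dx undoes antidifferentiation here, F'(x) = f(x) is required of F(x).
F(x) = 4 \cos{\left(x \right)} is an antiderivative of f.
Check: d/dx[4 \cos{\left(x \right)}] = - 4 \sin{\left(x \right)} = f(x).
F(-2) = 4 \cos{\left(2 \right)}; F(-3) = 4 \cos{\left(3 \right)}.
Integral = F(-2) - F(-3) = 4 \cos{\left(2 \right)} - 4 \cos{\left(3 \right)}.

Antiderivative: F(x) = 4 \cos{\left(x \right)}; value = 4 \cos{\left(2 \right)} - 4 \cos{\left(3 \right)}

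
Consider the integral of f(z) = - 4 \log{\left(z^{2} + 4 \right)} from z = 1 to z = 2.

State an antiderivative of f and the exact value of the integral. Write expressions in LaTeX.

Antiderivative: F(z) = - 4 \left(z \log{\left(z^{2} + 4 \right)} - 2 z + 4 \operatorname{atan}{\left(\frac{z}{2} \right)}\right); value = - 8 \log{\left(8 \right)} - 4 \pi + 4 \log{\left(5 \right)} + 16 \operatorname{atan}{\left(\frac{1}{2} \right)} + 8

A first test for any F(z): its z-derivative must equal f(z) identically.
F(z) = - 4 \left(z \log{\left(z^{2} + 4 \right)} - 2 z + 4 \operatorname{atan}{\left(\frac{z}{2} \right)}\right) is an antiderivative of f.
Check: d/dz[- 4 \left(z \log{\left(z^{2} + 4 \right)} - 2 z + 4 \operatorname{atan}{\left(\frac{z}{2} \right)}\right)] = - 4 \log{\left(z^{2} + 4 \right)} = f(z).
F(2) = - 8 \log{\left(8 \right)} - 4 \pi + 16; F(1) = - 16 \operatorname{atan}{\left(\frac{1}{2} \right)} - 4 \log{\left(5 \right)} + 8.
Integral = F(2) - F(1) = - 8 \log{\left(8 \right)} - 4 \pi + 4 \log{\left(5 \right)} + 16 \operatorname{atan}{\left(\frac{1}{2} \right)} + 8.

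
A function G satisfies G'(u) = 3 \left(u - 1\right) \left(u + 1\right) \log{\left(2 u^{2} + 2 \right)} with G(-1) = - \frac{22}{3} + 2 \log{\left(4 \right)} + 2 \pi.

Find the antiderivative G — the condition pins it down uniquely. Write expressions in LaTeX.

Recover the given G'(u) by differentiating a candidate G(u); any mismatch rules it out.
A general antiderivative is - \frac{2 u^{3}}{3} + 8 u + \left(u^{3} - 3 u\right) \log{\left(2 u^{2} + 2 \right)} - 8 \operatorname{atan}{\left(u \right)} + C.
The condition gives C = - \frac{22}{3} + 2 \log{\left(4 \right)} + 2 \pi - (- \frac{22}{3} + 2 \log{\left(4 \right)} + 2 \pi) = 0.
So G(u) = \frac{3 u^{3} \log{\left(2 u^{2} + 2 \right)} - 2 u^{3} - 9 u \log{\left(2 u^{2} + 2 \right)} + 24 u - 24 \operatorname{atan}{\left(u \right)}}{3}.
Check: d/du[\frac{3 u^{3} \log{\left(2 u^{2} + 2 \right)} - 2 u^{3} - 9 u \log{\left(2 u^{2} + 2 \right)} + 24 u - 24 \operatorname{atan}{\left(u \right)}}{3}] = 3 u^{2} \log{\left(u^{2} + 1 \right)} + 3 u^{2} \log{\left(2 \right)} - 3 \log{\left(u^{2} + 1 \right)} - 3 \log{\left(2 \right)}, which equals G'(u).

G(u) = \frac{3 u^{3} \log{\left(2 u^{2} + 2 \right)} - 2 u^{3} - 9 u \log{\left(2 u^{2} + 2 \right)} + 24 u - 24 \operatorname{atan}{\left(u \right)}}{3}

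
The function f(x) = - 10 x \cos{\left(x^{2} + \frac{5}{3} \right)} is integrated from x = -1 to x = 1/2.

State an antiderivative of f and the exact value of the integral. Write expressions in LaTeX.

Antiderivative: F(x) = - 5 \sin{\left(x^{2} + \frac{5}{3} \right)}; value = - 5 \sin{\left(\frac{23}{12} \right)} + 5 \sin{\left(\frac{8}{3} \right)}

The substitution u = x^{2} + \frac{5}{3} works: f is exactly (dF/du)*(du/dx) for that inner function.
F(x) = - 5 \sin{\left(x^{2} + \frac{5}{3} \right)} is an antiderivative of f.
Check: d/dx[- 5 \sin{\left(x^{2} + \frac{5}{3} \right)}] = - 10 x \cos{\left(x^{2} + \frac{5}{3} \right)} = f(x).
F(1/2) = - 5 \sin{\left(\frac{23}{12} \right)}; F(-1) = - 5 \sin{\left(\frac{8}{3} \right)}.
Integral = F(1/2) - F(-1) = - 5 \sin{\left(\frac{23}{12} \right)} + 5 \sin{\left(\frac{8}{3} \right)}.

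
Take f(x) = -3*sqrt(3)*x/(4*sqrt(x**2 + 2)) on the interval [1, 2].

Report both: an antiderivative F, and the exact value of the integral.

Antiderivative: F(x) = -3*sqrt(3*x**2 + 6)/4; value = 9/4 - 9*sqrt(2)/4

f matches the chain-rule pattern g'(h)*h' with inner function h(x) = 3*x**2 + 6; substituting u = h(x) collapses the integral.
F(x) = -3*sqrt(3*x**2 + 6)/4 is an antiderivative of f.
Check: d/dx[-3*sqrt(3*x**2 + 6)/4] = -3*sqrt(3)*x/(4*sqrt(x**2 + 2)) = f(x).
F(2) = -9*sqrt(2)/4; F(1) = -9/4.
Integral = F(2) - F(1) = 9/4 - 9*sqrt(2)/4.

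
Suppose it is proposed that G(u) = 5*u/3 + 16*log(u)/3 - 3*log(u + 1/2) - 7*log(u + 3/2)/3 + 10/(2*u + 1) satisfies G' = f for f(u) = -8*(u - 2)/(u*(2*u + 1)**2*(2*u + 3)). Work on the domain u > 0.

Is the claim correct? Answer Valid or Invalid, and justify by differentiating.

d/du[G] = (40*u**4 + 100*u**3 + 70*u**2 - 9*u + 48)/(24*u**4 + 60*u**3 + 42*u**2 + 9*u)
d/du[G] - f(u) = 5/3 != 0.

Invalid: d/du[G] - f = 5/3, which is not 0.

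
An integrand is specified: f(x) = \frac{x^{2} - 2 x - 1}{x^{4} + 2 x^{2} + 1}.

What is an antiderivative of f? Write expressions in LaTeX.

f has the shape u'v + uv' for u = \frac{1}{2 x^{2} + 2} and v = 2 - 2 x — it is the derivative of the product u*v.
Check: d/dx[\frac{2 - 2 x}{2 x^{2} + 2}] = \frac{x^{2} - 2 x - 1}{x^{4} + 2 x^{2} + 1} = f(x).

An antiderivative is F(x) = \frac{2 - 2 x}{2 x^{2} + 2}.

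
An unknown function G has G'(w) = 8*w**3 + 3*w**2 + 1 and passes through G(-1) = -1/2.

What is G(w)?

The integrand splits into summands that can be handled one at a time.
A general antiderivative is 2*w**4 + w**3 + w - 1 + C.
The condition gives C = -1/2 - (-1) = 1/2.
So G(w) = (4*w**4 + 2*w**3 + 2*w - 1)/2.
Check: d/dw[(4*w**4 + 2*w**3 + 2*w - 1)/2] = 8*w**3 + 3*w**2 + 1 = G'(w).

G(w) = (4*w**4 + 2*w**3 + 2*w - 1)/2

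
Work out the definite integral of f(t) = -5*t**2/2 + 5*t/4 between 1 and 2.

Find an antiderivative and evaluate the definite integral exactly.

Antiderivative: F(t) = 5*t**2*(3 - 4*t)/24; value = -95/24

Integrate term by term and add the pieces.
F(t) = 5*t**2*(3 - 4*t)/24 is an antiderivative of f.
Check: d/dt[5*t**2*(3 - 4*t)/24] = -5*t**2/2 + 5*t/4 = f(t).
F(2) = -25/6; F(1) = -5/24.
Integral = F(2) - F(1) = -95/24.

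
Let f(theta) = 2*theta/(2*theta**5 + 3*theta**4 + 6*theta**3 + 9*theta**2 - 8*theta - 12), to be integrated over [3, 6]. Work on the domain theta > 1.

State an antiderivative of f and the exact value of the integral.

Factor the denominator ((theta - 1)*(theta + 1)*(2*theta + 3)*(theta**2 + 4)) and decompose: f = -2*(3*theta + 8)/(125*(theta**2 + 4)) - 48/(125*(2*theta + 3)) + 1/(5*(theta + 1)) + 1/(25*(theta - 1)); each piece integrates to a log, atan, or power term.
F(theta) = log(theta - 1)/25 + log(theta + 1)/5 - 24*log(theta + 3/2)/125 - 3*log(theta**2 + 4)/125 - 8*atan(theta/2)/125 is an antiderivative of f.
Check: d/dtheta[log(theta - 1)/25 + log(theta + 1)/5 - 24*log(theta + 3/2)/125 - 3*log(theta**2 + 4)/125 - 8*atan(theta/2)/125] = 2*theta/(2*theta**5 + 3*theta**4 + 6*theta**3 + 9*theta**2 - 8*theta - 12) = f(theta).
F(6) = -24*log(15/2)/125 - 3*log(40)/125 - 8*atan(3)/125 + log(5)/25 + log(7)/5; F(3) = -24*log(9/2)/125 - 8*atan(3/2)/125 - 3*log(13)/125 + log(2)/25 + log(4)/5.
Integral = F(6) - F(3) = -24*log(15/2)/125 - log(4)/5 - 3*log(40)/125 - 8*atan(3)/125 - log(2)/25 + 3*log(13)/125 + 8*atan(3/2)/125 + log(5)/25 + 24*log(9/2)/125 + log(7)/5.

Antiderivative: F(theta) = log(theta - 1)/25 + log(theta + 1)/5 - 24*log(theta + 3/2)/125 - 3*log(theta**2 + 4)/125 - 8*atan(theta/2)/125; value = -24*log(15/2)/125 - log(4)/5 - 3*log(40)/125 - 8*atan(3)/125 - log(2)/25 + 3*log(13)/125 + 8*atan(3/2)/125 + log(5)/25 + 24*log(9/2)/125 + log(7)/5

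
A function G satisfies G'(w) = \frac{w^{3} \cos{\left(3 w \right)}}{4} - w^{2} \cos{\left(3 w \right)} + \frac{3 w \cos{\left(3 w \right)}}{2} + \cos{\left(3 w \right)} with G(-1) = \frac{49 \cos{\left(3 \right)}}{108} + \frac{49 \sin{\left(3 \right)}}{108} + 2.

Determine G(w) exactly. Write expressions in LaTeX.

G(w) = \frac{w^{3} \sin{\left(3 w \right)}}{12} - \frac{w^{2} \sin{\left(3 w \right)}}{3} + \frac{w^{2} \cos{\left(3 w \right)}}{12} + \frac{4 w \sin{\left(3 w \right)}}{9} - \frac{2 w \cos{\left(3 w \right)}}{9} + \frac{11 \sin{\left(3 w \right)}}{27} + \frac{4 \cos{\left(3 w \right)}}{27} + 2

The integrand splits into summands that can be handled one at a time.
A general antiderivative is \frac{w^{3} \sin{\left(3 w \right)}}{12} - \frac{w^{2} \sin{\left(3 w \right)}}{3} + \frac{w^{2} \cos{\left(3 w \right)}}{12} + \frac{4 w \sin{\left(3 w \right)}}{9} - \frac{2 w \cos{\left(3 w \right)}}{9} + \frac{11 \sin{\left(3 w \right)}}{27} + \frac{4 \cos{\left(3 w \right)}}{27} + C.
The condition gives C = \frac{49 \cos{\left(3 \right)}}{108} + \frac{49 \sin{\left(3 \right)}}{108} + 2 - (\frac{49 \cos{\left(3 \right)}}{108} + \frac{49 \sin{\left(3 \right)}}{108}) = 2.
So G(w) = \frac{w^{3} \sin{\left(3 w \right)}}{12} - \frac{w^{2} \sin{\left(3 w \right)}}{3} + \frac{w^{2} \cos{\left(3 w \right)}}{12} + \frac{4 w \sin{\left(3 w \right)}}{9} - \frac{2 w \cos{\left(3 w \right)}}{9} + \frac{11 \sin{\left(3 w \right)}}{27} + \frac{4 \cos{\left(3 w \right)}}{27} + 2.
Check: d/dw[\frac{w^{3} \sin{\left(3 w \right)}}{12} - \frac{w^{2} \sin{\left(3 w \right)}}{3} + \frac{w^{2} \cos{\left(3 w \right)}}{12} + \frac{4 w \sin{\left(3 w \right)}}{9} - \frac{2 w \cos{\left(3 w \right)}}{9} + \frac{11 \sin{\left(3 w \right)}}{27} + \frac{4 \cos{\left(3 w \right)}}{27} + 2] = \frac{w^{3} \cos{\left(3 w \right)}}{4} - w^{2} \cos{\left(3 w \right)} + \frac{3 w \cos{\left(3 w \right)}}{2} + \cos{\left(3 w \right)} = G'(w).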